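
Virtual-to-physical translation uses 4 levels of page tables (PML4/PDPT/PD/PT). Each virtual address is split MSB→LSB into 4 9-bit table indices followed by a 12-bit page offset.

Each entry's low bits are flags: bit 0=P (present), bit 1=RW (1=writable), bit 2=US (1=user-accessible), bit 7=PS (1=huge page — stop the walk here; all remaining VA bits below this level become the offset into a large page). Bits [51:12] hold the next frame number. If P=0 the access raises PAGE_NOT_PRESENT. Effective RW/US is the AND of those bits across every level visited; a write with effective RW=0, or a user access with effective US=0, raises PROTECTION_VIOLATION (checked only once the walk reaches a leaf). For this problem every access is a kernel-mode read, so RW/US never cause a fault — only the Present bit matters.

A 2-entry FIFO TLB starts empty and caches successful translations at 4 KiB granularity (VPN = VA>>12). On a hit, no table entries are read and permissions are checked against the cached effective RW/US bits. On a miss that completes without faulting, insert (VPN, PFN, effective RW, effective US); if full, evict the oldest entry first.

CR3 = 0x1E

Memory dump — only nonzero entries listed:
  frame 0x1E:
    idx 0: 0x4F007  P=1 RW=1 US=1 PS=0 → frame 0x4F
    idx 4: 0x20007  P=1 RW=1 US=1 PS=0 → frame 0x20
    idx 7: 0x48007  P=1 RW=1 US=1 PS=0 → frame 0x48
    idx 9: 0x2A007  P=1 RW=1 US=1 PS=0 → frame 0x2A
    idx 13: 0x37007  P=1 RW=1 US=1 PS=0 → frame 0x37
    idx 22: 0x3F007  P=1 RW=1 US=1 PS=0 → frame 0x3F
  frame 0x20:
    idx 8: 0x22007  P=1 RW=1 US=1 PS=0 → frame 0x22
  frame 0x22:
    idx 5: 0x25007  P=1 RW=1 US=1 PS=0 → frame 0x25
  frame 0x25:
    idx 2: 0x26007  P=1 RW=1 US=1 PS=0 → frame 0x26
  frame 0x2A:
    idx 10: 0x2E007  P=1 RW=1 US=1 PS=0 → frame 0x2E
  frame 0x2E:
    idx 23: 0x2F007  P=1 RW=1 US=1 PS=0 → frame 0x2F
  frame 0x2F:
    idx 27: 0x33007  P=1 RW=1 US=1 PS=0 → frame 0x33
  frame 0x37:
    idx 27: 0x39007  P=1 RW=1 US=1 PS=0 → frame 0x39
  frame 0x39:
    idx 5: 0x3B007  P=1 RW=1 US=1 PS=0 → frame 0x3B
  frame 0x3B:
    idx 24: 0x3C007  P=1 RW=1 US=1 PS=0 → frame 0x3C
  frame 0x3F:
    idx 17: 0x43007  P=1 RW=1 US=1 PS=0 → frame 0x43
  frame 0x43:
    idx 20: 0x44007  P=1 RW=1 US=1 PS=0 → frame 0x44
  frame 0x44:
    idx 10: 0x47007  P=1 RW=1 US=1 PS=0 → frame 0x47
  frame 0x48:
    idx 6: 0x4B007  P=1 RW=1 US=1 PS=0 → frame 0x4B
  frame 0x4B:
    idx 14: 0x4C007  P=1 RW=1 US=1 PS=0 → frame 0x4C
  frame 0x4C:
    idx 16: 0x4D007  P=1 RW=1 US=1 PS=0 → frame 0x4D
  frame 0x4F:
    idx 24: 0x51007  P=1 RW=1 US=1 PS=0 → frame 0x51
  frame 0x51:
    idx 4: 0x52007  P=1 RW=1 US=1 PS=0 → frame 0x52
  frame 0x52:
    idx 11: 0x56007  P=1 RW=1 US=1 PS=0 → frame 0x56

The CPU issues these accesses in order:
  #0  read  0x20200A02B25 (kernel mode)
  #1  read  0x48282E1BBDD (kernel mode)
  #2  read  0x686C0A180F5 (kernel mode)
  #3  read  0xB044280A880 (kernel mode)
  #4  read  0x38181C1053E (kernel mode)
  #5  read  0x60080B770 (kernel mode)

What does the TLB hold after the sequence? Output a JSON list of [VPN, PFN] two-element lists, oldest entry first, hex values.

Per-access translation:
#0 VA=0x20200A02B25 (r,kernel):
  L0 @0x1E[4] → 0x20007  P=1,RW=1,US=1,PS=0
  L1 @0x20[8] → 0x22007  P=1,RW=1,US=1,PS=0
  L2 @0x22[5] → 0x25007  P=1,RW=1,US=1,PS=0
  L3 @0x25[2] → 0x26007  P=1,RW=1,US=1,PS=0
  → PA=0x26B25  (4 entries read)
#1 VA=0x48282E1BBDD (r,kernel):
  L0 @0x1E[9] → 0x2A007  P=1,RW=1,US=1,PS=0
  L1 @0x2A[10] → 0x2E007  P=1,RW=1,US=1,PS=0
  L2 @0x2E[23] → 0x2F007  P=1,RW=1,US=1,PS=0
  L3 @0x2F[27] → 0x33007  P=1,RW=1,US=1,PS=0
  → PA=0x33BDD  (4 entries read)
#2 VA=0x686C0A180F5 (r,kernel):
  L0 @0x1E[13] → 0x37007  P=1,RW=1,US=1,PS=0
  L1 @0x37[27] → 0x39007  P=1,RW=1,US=1,PS=0
  L2 @0x39[5] → 0x3B007  P=1,RW=1,US=1,PS=0
  L3 @0x3B[24] → 0x3C007  P=1,RW=1,US=1,PS=0
  → PA=0x3C0F5  (4 entries read)
#3 VA=0xB044280A880 (r,kernel):
  L0 @0x1E[22] → 0x3F007  P=1,RW=1,US=1,PS=0
  L1 @0x3F[17] → 0x43007  P=1,RW=1,US=1,PS=0
  L2 @0x43[20] → 0x44007  P=1,RW=1,US=1,PS=0
  L3 @0x44[10] → 0x47007  P=1,RW=1,US=1,PS=0
  → PA=0x47880  (4 entries read)
#4 VA=0x38181C1053E (r,kernel):
  L0 @0x1E[7] → 0x48007  P=1,RW=1,US=1,PS=0
  L1 @0x48[6] → 0x4B007  P=1,RW=1,US=1,PS=0
  L2 @0x4B[14] → 0x4C007  P=1,RW=1,US=1,PS=0
  L3 @0x4C[16] → 0x4D007  P=1,RW=1,US=1,PS=0
  → PA=0x4D53E  (4 entries read)
#5 VA=0x60080B770 (r,kernel):
  L0 @0x1E[0] → 0x4F007  P=1,RW=1,US=1,PS=0
  L1 @0x4F[24] → 0x51007  P=1,RW=1,US=1,PS=0
  L2 @0x51[4] → 0x52007  P=1,RW=1,US=1,PS=0
  L3 @0x52[11] → 0x56007  P=1,RW=1,US=1,PS=0
  → PA=0x56770  (4 entries read)

TLB: [["0x38181C10", "0x4D"], ["0x60080B", "0x56"]]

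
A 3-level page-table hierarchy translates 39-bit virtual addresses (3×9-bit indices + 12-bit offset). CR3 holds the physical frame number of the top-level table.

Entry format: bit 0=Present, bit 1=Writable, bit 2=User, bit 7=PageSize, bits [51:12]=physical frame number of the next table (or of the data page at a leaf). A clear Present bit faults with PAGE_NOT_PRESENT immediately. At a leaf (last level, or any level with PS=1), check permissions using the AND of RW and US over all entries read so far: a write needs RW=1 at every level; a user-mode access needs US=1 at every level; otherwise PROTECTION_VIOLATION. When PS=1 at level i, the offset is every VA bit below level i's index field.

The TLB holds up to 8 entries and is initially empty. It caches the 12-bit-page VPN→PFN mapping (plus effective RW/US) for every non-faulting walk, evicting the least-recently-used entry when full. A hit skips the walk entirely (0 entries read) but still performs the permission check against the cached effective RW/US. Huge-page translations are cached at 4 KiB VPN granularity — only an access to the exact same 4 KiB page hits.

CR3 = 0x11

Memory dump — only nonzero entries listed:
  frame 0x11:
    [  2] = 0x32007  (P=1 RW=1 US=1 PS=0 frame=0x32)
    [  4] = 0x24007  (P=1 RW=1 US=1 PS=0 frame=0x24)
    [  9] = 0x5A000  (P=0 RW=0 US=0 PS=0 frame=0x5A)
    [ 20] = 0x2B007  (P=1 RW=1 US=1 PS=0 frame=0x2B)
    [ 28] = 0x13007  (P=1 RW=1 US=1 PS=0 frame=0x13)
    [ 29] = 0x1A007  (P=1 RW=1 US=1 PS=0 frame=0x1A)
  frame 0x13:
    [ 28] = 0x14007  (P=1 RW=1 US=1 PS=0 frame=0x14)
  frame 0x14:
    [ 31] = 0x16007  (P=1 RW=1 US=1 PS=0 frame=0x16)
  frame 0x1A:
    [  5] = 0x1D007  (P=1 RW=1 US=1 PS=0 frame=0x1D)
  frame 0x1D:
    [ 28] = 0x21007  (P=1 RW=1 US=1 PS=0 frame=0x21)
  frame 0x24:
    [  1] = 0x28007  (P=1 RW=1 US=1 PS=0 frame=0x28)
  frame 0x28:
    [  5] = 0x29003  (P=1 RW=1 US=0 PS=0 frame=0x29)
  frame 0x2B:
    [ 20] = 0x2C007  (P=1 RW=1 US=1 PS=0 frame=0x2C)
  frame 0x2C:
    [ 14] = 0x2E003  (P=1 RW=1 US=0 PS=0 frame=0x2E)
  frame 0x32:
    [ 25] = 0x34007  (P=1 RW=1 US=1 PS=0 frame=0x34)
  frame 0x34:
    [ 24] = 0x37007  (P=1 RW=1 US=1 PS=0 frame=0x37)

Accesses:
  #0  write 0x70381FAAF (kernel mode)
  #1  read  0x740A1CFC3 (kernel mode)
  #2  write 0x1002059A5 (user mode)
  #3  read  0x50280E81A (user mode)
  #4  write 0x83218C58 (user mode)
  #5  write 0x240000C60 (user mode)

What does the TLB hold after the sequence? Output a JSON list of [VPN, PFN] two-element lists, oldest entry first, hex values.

Walk each access:
#0 VA=0x70381FAAF (w,kernel):
  lvl0: tbl 0x11, slot 28 ⇒ 0x13007 (P1/RW1/US1/PS0)
  lvl1: tbl 0x13, slot 28 ⇒ 0x14007 (P1/RW1/US1/PS0)
  lvl2: tbl 0x14, slot 31 ⇒ 0x16007 (P1/RW1/US1/PS0)
  ✓ 0x16AAF  — 3 lookups
#1 VA=0x740A1CFC3 (r,kernel):
  lvl0: tbl 0x11, slot 29 ⇒ 0x1A007 (P1/RW1/US1/PS0)
  lvl1: tbl 0x1A, slot 5 ⇒ 0x1D007 (P1/RW1/US1/PS0)
  lvl2: tbl 0x1D, slot 28 ⇒ 0x21007 (P1/RW1/US1/PS0)
  ✓ 0x21FC3  — 3 lookups
#2 VA=0x1002059A5 (w,user):
  lvl0: tbl 0x11, slot 4 ⇒ 0x24007 (P1/RW1/US1/PS0)
  lvl1: tbl 0x24, slot 1 ⇒ 0x28007 (P1/RW1/US1/PS0)
  lvl2: tbl 0x28, slot 5 ⇒ 0x29003 (P1/RW1/US0/PS0)
  → PROTECTION_VIOLATION  (3 entries read)
#3 VA=0x50280E81A (r,user):
  lvl0: tbl 0x11, slot 20 ⇒ 0x2B007 (P1/RW1/US1/PS0)
  lvl1: tbl 0x2B, slot 20 ⇒ 0x2C007 (P1/RW1/US1/PS0)
  lvl2: tbl 0x2C, slot 14 ⇒ 0x2E003 (P1/RW1/US0/PS0)
  → PROTECTION_VIOLATION  (3 entries read)
#4 VA=0x83218C58 (w,user):
  lvl0: tbl 0x11, slot 2 ⇒ 0x32007 (P1/RW1/US1/PS0)
  lvl1: tbl 0x32, slot 25 ⇒ 0x34007 (P1/RW1/US1/PS0)
  lvl2: tbl 0x34, slot 24 ⇒ 0x37007 (P1/RW1/US1/PS0)
  ✓ 0x37C58  — 3 lookups
#5 VA=0x240000C60 (w,user):
  lvl0: tbl 0x11, slot 9 ⇒ 0x5A000 (P0/RW0/US0/PS0)
  → PAGE_NOT_PRESENT  (1 entries read)

TLB: [["0x70381F", "0x16"], ["0x740A1C", "0x21"], ["0x83218", "0x37"]]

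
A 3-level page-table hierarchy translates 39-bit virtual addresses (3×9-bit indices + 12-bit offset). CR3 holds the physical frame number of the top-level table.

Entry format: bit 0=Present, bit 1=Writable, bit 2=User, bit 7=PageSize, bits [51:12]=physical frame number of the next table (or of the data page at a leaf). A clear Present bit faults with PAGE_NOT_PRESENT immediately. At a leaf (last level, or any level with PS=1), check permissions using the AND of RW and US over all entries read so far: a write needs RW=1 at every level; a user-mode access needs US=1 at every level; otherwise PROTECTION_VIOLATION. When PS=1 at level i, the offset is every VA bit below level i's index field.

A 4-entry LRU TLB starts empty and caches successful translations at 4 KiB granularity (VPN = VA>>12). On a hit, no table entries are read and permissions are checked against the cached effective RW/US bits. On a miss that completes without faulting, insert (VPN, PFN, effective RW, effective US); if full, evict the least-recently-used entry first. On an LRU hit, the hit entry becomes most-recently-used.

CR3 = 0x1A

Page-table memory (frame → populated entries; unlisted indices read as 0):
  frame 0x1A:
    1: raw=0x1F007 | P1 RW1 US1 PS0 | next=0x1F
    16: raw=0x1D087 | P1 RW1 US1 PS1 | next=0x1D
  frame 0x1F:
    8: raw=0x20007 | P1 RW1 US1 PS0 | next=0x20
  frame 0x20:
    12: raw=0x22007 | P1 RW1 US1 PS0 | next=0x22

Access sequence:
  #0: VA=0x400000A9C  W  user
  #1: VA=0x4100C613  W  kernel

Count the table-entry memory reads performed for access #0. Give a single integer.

Per-access translation:
#0 VA=0x400000A9C (w,user):
  L0: frame=0x1A idx=16 entry=0x1D087 [P=1 RW=1 US=1 PS=1]
  ✓ 0x1DA9C (huge @L0)  — 1 lookups
#1 VA=0x4100C613 (w,kernel):
  L0: frame=0x1A idx=1 entry=0x1F007 [P=1 RW=1 US=1 PS=0]
  L1: frame=0x1F idx=8 entry=0x20007 [P=1 RW=1 US=1 PS=0]
  L2: frame=0x20 idx=12 entry=0x22007 [P=1 RW=1 US=1 PS=0]
  ✓ 0x22613  — 3 lookups

Entries read for #0: 1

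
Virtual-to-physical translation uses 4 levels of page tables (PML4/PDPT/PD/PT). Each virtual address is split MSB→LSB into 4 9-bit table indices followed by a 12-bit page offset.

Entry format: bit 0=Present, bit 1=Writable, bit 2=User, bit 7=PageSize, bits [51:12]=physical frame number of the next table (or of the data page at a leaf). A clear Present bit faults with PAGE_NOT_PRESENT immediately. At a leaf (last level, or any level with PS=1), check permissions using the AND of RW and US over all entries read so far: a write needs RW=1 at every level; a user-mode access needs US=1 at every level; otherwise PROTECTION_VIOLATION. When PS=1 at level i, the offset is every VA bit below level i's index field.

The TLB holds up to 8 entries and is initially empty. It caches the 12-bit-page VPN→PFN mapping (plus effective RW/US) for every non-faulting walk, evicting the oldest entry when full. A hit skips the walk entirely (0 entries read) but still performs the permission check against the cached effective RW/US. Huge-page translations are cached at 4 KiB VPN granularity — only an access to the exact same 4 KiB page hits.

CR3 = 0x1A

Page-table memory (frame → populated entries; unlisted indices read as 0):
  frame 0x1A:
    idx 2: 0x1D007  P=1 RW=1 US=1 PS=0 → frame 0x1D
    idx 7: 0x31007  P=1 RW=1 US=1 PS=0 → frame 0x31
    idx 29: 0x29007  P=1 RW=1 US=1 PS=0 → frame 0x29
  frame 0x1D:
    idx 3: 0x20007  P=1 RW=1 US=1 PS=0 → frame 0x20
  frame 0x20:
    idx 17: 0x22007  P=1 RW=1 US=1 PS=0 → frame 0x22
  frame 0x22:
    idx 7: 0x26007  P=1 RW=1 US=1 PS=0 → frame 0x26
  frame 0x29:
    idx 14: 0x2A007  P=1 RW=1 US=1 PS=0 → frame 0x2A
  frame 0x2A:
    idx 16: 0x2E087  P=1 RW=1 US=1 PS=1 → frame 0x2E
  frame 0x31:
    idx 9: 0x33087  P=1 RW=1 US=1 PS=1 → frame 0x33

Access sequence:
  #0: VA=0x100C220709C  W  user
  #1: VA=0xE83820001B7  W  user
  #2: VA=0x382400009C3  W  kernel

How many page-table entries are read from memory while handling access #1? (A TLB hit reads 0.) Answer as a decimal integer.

Trace:
#0 VA=0x100C220709C (w,user):
  L0 @0x1A[2] → 0x1D007  P=1,RW=1,US=1,PS=0
  L1 @0x1D[3] → 0x20007  P=1,RW=1,US=1,PS=0
  L2 @0x20[17] → 0x22007  P=1,RW=1,US=1,PS=0
  L3 @0x22[7] → 0x26007  P=1,RW=1,US=1,PS=0
  ⇒ phys 0x2609C  [4 reads]
#1 VA=0xE83820001B7 (w,user):
  L0 @0x1A[29] → 0x29007  P=1,RW=1,US=1,PS=0
  L1 @0x29[14] → 0x2A007  P=1,RW=1,US=1,PS=0
  L2 @0x2A[16] → 0x2E087  P=1,RW=1,US=1,PS=1
  ⇒ phys 0x2E1B7 (huge @L2)  [3 reads]
#2 VA=0x382400009C3 (w,kernel):
  L0 @0x1A[7] → 0x31007  P=1,RW=1,US=1,PS=0
  L1 @0x31[9] → 0x33087  P=1,RW=1,US=1,PS=1
  ⇒ phys 0x339C3 (huge @L1)  [2 reads]

Entries read for #1: 3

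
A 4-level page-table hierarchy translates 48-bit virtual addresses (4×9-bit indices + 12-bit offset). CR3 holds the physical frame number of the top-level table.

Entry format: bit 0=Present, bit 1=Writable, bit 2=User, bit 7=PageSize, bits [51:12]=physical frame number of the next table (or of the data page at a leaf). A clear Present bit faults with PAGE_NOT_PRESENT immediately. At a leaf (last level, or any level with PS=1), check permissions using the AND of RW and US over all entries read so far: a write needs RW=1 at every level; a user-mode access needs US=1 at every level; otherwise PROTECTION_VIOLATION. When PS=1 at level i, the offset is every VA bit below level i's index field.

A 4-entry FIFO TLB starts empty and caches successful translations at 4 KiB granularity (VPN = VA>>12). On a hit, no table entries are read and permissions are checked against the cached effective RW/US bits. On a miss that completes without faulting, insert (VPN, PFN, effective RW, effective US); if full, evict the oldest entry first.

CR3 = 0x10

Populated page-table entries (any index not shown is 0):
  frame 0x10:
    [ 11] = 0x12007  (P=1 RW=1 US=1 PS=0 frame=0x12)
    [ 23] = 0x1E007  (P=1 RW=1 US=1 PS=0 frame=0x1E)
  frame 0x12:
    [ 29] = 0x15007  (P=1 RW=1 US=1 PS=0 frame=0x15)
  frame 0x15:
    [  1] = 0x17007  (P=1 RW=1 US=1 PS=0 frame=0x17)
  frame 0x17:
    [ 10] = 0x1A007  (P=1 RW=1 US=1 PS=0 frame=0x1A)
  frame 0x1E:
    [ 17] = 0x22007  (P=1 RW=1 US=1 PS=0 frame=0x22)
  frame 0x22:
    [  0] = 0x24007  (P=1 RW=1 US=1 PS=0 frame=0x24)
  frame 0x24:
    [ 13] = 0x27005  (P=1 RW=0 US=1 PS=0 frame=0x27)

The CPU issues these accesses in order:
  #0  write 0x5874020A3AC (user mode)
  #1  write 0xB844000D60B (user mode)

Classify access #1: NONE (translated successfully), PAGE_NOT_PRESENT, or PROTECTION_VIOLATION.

Trace:
#0 VA=0x5874020A3AC (w,user):
  [0] read 0x10 idx=11: raw=0x12007 flags P=1 W=1 U=1 S=0
  [1] read 0x12 idx=29: raw=0x15007 flags P=1 W=1 U=1 S=0
  [2] read 0x15 idx=1: raw=0x17007 flags P=1 W=1 U=1 S=0
  [3] read 0x17 idx=10: raw=0x1A007 flags P=1 W=1 U=1 S=0
  ✓ 0x1A3AC  — 4 lookups
#1 VA=0xB844000D60B (w,user):
  [0] read 0x10 idx=23: raw=0x1E007 flags P=1 W=1 U=1 S=0
  [1] read 0x1E idx=17: raw=0x22007 flags P=1 W=1 U=1 S=0
  [2] read 0x22 idx=0: raw=0x24007 flags P=1 W=1 U=1 S=0
  [3] read 0x24 idx=13: raw=0x27005 flags P=1 W=0 U=1 S=0
  → PROTECTION_VIOLATION  (4 entries read)

Access #1 fault: PROTECTION_VIOLATION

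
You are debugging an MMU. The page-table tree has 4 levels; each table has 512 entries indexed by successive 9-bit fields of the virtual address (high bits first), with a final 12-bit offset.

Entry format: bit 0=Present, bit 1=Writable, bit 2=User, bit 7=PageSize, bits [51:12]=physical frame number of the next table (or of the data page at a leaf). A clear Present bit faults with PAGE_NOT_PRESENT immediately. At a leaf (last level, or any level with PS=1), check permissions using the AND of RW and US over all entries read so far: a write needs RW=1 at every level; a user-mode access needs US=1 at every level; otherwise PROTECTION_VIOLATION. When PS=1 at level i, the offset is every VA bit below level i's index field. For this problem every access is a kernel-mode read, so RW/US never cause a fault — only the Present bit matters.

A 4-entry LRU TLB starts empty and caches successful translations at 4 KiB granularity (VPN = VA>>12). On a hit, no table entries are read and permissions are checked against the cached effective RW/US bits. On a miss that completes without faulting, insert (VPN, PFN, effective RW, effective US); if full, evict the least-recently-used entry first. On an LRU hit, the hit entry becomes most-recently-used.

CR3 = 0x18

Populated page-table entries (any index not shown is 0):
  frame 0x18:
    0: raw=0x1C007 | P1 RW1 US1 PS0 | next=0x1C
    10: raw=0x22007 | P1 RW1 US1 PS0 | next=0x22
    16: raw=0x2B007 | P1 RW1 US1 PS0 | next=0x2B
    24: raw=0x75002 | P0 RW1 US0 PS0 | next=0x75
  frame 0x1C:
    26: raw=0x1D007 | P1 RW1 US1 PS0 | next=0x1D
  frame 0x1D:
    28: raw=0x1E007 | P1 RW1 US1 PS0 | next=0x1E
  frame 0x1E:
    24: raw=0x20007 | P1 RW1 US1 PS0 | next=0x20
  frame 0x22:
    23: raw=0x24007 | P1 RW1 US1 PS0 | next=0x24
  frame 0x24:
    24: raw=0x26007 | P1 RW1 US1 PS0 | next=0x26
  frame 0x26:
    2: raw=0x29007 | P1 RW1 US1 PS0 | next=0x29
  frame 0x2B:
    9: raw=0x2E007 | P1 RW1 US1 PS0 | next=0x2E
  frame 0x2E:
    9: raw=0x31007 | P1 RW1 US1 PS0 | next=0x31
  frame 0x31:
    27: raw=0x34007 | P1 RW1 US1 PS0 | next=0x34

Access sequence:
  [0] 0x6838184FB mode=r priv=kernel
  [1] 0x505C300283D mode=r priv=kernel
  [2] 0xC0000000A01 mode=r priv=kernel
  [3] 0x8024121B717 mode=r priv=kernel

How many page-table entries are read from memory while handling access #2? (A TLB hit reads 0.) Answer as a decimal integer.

Per-access translation:
#0 VA=0x6838184FB (r,kernel):
  lvl0: tbl 0x18, slot 0 ⇒ 0x1C007 (P1/RW1/US1/PS0)
  lvl1: tbl 0x1C, slot 26 ⇒ 0x1D007 (P1/RW1/US1/PS0)
  lvl2: tbl 0x1D, slot 28 ⇒ 0x1E007 (P1/RW1/US1/PS0)
  lvl3: tbl 0x1E, slot 24 ⇒ 0x20007 (P1/RW1/US1/PS0)
  ⇒ phys 0x204FB  [4 reads]
#1 VA=0x505C300283D (r,kernel):
  lvl0: tbl 0x18, slot 10 ⇒ 0x22007 (P1/RW1/US1/PS0)
  lvl1: tbl 0x22, slot 23 ⇒ 0x24007 (P1/RW1/US1/PS0)
  lvl2: tbl 0x24, slot 24 ⇒ 0x26007 (P1/RW1/US1/PS0)
  lvl3: tbl 0x26, slot 2 ⇒ 0x29007 (P1/RW1/US1/PS0)
  ⇒ phys 0x2983D  [4 reads]
#2 VA=0xC0000000A01 (r,kernel):
  lvl0: tbl 0x18, slot 24 ⇒ 0x75002 (P0/RW1/US0/PS0)
  ✗ PAGE_NOT_PRESENT  [1 reads]
#3 VA=0x8024121B717 (r,kernel):
  lvl0: tbl 0x18, slot 16 ⇒ 0x2B007 (P1/RW1/US1/PS0)
  lvl1: tbl 0x2B, slot 9 ⇒ 0x2E007 (P1/RW1/US1/PS0)
  lvl2: tbl 0x2E, slot 9 ⇒ 0x31007 (P1/RW1/US1/PS0)
  lvl3: tbl 0x31, slot 27 ⇒ 0x34007 (P1/RW1/US1/PS0)
  ⇒ phys 0x34717  [4 reads]

Entries read for #2: 1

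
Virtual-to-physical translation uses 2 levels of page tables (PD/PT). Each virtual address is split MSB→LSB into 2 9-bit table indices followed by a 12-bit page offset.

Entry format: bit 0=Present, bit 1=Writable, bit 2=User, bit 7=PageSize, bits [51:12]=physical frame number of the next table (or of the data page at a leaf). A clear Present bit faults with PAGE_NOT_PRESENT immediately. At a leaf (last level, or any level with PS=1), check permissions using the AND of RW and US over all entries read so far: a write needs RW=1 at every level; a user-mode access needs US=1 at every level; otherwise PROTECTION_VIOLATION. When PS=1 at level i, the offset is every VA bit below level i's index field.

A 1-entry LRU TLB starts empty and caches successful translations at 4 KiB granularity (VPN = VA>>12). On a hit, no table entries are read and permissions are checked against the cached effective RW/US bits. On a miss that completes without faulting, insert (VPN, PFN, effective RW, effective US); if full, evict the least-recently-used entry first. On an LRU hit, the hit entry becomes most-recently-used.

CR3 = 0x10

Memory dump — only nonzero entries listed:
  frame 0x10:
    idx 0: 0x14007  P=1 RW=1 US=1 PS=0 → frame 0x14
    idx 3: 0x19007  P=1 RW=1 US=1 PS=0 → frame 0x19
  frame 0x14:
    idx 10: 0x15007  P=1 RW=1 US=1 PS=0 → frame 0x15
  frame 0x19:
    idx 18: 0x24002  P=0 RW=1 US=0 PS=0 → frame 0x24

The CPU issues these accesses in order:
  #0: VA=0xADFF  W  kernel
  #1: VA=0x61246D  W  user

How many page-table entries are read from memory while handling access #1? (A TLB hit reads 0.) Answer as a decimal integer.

Walk each access:
#0 VA=0xADFF (w,kernel):
  lvl0: tbl 0x10, slot 0 ⇒ 0x14007 (P1/RW1/US1/PS0)
  lvl1: tbl 0x14, slot 10 ⇒ 0x15007 (P1/RW1/US1/PS0)
  ✓ 0x15DFF  — 2 lookups
#1 VA=0x61246D (w,user):
  lvl0: tbl 0x10, slot 3 ⇒ 0x19007 (P1/RW1/US1/PS0)
  lvl1: tbl 0x19, slot 18 ⇒ 0x24002 (P0/RW1/US0/PS0)
  ⇒ fault: PAGE_NOT_PRESENT  — 2 lookups

Entries read for #1: 2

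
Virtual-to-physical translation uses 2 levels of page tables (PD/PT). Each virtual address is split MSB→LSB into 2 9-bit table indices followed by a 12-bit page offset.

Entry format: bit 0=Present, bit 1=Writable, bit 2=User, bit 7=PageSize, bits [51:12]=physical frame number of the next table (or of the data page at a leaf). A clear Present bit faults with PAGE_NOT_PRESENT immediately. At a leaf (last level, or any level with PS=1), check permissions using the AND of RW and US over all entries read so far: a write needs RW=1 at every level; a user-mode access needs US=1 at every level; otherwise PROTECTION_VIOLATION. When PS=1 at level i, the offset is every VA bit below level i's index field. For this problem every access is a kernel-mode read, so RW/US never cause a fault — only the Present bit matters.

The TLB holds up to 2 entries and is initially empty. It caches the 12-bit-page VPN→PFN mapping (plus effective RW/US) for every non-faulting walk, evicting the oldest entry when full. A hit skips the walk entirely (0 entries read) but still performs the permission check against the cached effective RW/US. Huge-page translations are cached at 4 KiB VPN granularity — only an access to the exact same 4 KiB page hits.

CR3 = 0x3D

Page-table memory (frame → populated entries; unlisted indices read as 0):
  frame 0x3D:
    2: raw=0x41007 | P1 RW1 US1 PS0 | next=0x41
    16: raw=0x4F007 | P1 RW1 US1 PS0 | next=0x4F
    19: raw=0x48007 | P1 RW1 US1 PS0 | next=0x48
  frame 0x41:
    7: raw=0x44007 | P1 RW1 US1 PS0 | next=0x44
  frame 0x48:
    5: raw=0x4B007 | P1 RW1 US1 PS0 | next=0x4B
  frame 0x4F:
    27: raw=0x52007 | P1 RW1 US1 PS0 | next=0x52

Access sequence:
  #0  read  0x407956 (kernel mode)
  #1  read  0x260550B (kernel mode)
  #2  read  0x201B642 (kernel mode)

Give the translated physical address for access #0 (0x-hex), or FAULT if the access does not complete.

Trace:
#0 VA=0x407956 (r,kernel):
  lvl0: tbl 0x3D, slot 2 ⇒ 0x41007 (P1/RW1/US1/PS0)
  lvl1: tbl 0x41, slot 7 ⇒ 0x44007 (P1/RW1/US1/PS0)
  ⇒ phys 0x44956  [2 reads]
#1 VA=0x260550B (r,kernel):
  lvl0: tbl 0x3D, slot 19 ⇒ 0x48007 (P1/RW1/US1/PS0)
  lvl1: tbl 0x48, slot 5 ⇒ 0x4B007 (P1/RW1/US1/PS0)
  ⇒ phys 0x4B50B  [2 reads]
#2 VA=0x201B642 (r,kernel):
  lvl0: tbl 0x3D, slot 16 ⇒ 0x4F007 (P1/RW1/US1/PS0)
  lvl1: tbl 0x4F, slot 27 ⇒ 0x52007 (P1/RW1/US1/PS0)
  ⇒ phys 0x52642  [2 reads]

Access #0 PA: 0x44956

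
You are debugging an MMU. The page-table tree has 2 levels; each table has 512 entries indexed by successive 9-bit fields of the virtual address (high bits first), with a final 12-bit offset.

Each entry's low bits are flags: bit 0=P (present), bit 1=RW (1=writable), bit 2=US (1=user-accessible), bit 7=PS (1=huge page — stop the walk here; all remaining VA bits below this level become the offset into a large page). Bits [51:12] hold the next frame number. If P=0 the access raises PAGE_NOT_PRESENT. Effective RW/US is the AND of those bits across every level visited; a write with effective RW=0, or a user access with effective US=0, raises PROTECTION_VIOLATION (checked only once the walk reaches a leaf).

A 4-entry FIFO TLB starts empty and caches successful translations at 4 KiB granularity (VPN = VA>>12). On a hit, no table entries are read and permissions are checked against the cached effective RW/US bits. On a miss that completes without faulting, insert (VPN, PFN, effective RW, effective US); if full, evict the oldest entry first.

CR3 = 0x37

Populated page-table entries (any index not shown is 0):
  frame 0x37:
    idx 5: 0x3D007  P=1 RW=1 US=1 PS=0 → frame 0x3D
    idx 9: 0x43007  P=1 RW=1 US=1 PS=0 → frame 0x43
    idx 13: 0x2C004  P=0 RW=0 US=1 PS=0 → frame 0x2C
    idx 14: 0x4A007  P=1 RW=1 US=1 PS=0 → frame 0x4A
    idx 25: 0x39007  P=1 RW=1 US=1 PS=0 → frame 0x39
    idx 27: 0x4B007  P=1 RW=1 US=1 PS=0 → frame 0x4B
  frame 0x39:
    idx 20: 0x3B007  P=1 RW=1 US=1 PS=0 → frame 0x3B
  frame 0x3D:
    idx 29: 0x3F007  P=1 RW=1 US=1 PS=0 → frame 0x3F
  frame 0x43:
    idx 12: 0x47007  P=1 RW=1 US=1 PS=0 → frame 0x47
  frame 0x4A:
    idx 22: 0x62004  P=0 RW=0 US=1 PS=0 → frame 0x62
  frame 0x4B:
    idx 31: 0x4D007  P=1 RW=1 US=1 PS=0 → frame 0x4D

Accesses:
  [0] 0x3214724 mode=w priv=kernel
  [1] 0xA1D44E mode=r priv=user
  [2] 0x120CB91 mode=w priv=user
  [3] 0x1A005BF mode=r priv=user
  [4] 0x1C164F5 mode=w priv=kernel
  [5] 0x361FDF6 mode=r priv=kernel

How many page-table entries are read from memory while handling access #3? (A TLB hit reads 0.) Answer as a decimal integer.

Per-access translation:
#0 VA=0x3214724 (w,kernel):
  lvl0: tbl 0x37, slot 25 ⇒ 0x39007 (P1/RW1/US1/PS0)
  lvl1: tbl 0x39, slot 20 ⇒ 0x3B007 (P1/RW1/US1/PS0)
  ✓ 0x3B724  — 2 lookups
#1 VA=0xA1D44E (r,user):
  lvl0: tbl 0x37, slot 5 ⇒ 0x3D007 (P1/RW1/US1/PS0)
  lvl1: tbl 0x3D, slot 29 ⇒ 0x3F007 (P1/RW1/US1/PS0)
  ✓ 0x3F44E  — 2 lookups
#2 VA=0x120CB91 (w,user):
  lvl0: tbl 0x37, slot 9 ⇒ 0x43007 (P1/RW1/US1/PS0)
  lvl1: tbl 0x43, slot 12 ⇒ 0x47007 (P1/RW1/US1/PS0)
  ✓ 0x47B91  — 2 lookups
#3 VA=0x1A005BF (r,user):
  lvl0: tbl 0x37, slot 13 ⇒ 0x2C004 (P0/RW0/US1/PS0)
  ⇒ fault: PAGE_NOT_PRESENT  — 1 lookups
#4 VA=0x1C164F5 (w,kernel):
  lvl0: tbl 0x37, slot 14 ⇒ 0x4A007 (P1/RW1/US1/PS0)
  lvl1: tbl 0x4A, slot 22 ⇒ 0x62004 (P0/RW0/US1/PS0)
  ⇒ fault: PAGE_NOT_PRESENT  — 2 lookups
#5 VA=0x361FDF6 (r,kernel):
  lvl0: tbl 0x37, slot 27 ⇒ 0x4B007 (P1/RW1/US1/PS0)
  lvl1: tbl 0x4B, slot 31 ⇒ 0x4D007 (P1/RW1/US1/PS0)
  ✓ 0x4DDF6  — 2 lookups

Entries read for #3: 1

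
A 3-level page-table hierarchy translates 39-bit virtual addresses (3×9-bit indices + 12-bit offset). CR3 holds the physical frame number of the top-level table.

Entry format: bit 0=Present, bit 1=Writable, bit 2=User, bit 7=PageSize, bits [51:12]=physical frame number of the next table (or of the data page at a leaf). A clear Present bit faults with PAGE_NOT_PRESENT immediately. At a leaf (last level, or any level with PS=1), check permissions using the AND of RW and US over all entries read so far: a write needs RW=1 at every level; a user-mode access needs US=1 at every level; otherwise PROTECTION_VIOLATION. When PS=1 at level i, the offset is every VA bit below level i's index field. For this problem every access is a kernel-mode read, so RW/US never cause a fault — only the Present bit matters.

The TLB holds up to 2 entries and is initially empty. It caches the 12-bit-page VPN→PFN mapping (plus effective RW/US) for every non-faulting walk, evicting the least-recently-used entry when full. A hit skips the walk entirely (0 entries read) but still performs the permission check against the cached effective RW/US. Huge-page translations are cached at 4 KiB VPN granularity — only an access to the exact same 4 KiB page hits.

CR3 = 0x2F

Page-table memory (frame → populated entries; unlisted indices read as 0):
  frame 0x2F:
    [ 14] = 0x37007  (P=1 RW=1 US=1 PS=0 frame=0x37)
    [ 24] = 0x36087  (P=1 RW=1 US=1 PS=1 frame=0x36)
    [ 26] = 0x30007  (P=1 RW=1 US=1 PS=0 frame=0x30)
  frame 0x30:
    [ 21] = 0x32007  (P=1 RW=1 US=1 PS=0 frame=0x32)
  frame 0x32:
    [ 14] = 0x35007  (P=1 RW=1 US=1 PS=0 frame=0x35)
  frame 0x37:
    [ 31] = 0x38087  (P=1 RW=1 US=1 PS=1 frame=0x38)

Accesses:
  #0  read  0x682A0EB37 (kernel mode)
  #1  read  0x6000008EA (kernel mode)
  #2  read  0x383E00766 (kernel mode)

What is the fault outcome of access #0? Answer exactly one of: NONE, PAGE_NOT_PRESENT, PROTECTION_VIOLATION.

Walk each access:
#0 VA=0x682A0EB37 (r,kernel):
  lvl0: tbl 0x2F, slot 26 ⇒ 0x30007 (P1/RW1/US1/PS0)
  lvl1: tbl 0x30, slot 21 ⇒ 0x32007 (P1/RW1/US1/PS0)
  lvl2: tbl 0x32, slot 14 ⇒ 0x35007 (P1/RW1/US1/PS0)
  ⇒ phys 0x35B37  [3 reads]
#1 VA=0x6000008EA (r,kernel):
  lvl0: tbl 0x2F, slot 24 ⇒ 0x36087 (P1/RW1/US1/PS1)
  ⇒ phys 0x368EA (huge @L0)  [1 reads]
#2 VA=0x383E00766 (r,kernel):
  lvl0: tbl 0x2F, slot 14 ⇒ 0x37007 (P1/RW1/US1/PS0)
  lvl1: tbl 0x37, slot 31 ⇒ 0x38087 (P1/RW1/US1/PS1)
  ⇒ phys 0x38766 (huge @L1)  [2 reads]

Access #0 fault: NONE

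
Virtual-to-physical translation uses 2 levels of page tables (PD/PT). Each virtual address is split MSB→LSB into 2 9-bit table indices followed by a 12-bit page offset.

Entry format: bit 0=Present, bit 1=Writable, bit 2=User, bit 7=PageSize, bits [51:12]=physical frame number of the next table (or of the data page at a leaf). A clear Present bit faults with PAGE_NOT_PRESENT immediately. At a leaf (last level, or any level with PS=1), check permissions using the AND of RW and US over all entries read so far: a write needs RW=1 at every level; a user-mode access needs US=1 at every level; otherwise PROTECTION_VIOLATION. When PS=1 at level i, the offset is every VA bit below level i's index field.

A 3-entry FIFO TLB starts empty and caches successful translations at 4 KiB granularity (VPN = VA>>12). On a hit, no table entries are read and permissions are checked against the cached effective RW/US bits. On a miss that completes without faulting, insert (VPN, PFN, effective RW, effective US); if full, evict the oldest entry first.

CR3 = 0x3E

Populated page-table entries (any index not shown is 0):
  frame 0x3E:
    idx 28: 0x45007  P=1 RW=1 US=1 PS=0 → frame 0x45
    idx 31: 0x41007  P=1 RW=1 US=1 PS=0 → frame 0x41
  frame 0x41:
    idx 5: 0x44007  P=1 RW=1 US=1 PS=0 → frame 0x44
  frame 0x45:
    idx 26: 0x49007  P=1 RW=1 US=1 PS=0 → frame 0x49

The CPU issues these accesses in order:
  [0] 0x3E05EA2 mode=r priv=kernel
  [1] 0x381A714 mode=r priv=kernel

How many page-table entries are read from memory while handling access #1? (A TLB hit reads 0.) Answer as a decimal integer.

Trace:
#0 VA=0x3E05EA2 (r,kernel):
  L0 @0x3E[31] → 0x41007  P=1,RW=1,US=1,PS=0
  L1 @0x41[5] → 0x44007  P=1,RW=1,US=1,PS=0
  ⇒ phys 0x44EA2  [2 reads]
#1 VA=0x381A714 (r,kernel):
  L0 @0x3E[28] → 0x45007  P=1,RW=1,US=1,PS=0
  L1 @0x45[26] → 0x49007  P=1,RW=1,US=1,PS=0
  ⇒ phys 0x49714  [2 reads]

Entries read for #1: 2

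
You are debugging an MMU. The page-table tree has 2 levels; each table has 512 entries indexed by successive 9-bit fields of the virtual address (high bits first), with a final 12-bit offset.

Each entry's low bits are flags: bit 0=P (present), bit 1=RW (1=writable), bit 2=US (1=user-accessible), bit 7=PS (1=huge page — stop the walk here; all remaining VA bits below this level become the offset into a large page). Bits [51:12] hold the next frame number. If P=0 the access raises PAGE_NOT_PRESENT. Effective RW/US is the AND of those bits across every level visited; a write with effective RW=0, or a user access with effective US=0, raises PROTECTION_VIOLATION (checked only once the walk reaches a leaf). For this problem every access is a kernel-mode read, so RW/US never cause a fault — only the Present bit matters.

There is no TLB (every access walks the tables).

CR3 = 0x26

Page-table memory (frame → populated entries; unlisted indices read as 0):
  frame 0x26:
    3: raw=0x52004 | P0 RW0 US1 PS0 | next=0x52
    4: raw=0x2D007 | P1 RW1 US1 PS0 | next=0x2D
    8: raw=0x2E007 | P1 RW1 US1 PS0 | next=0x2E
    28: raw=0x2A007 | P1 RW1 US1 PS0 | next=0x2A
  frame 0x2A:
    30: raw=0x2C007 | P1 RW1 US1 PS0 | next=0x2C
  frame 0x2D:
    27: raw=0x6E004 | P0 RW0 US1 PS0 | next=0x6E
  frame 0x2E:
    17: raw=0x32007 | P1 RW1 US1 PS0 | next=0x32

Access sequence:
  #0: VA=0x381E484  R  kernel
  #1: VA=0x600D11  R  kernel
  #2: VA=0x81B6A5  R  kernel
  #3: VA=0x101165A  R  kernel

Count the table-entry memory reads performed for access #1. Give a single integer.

Walk each access:
#0 VA=0x381E484 (r,kernel):
  L0 @0x26[28] → 0x2A007  P=1,RW=1,US=1,PS=0
  L1 @0x2A[30] → 0x2C007  P=1,RW=1,US=1,PS=0
  → PA=0x2C484  (2 entries read)
#1 VA=0x600D11 (r,kernel):
  L0 @0x26[3] → 0x52004  P=0,RW=0,US=1,PS=0
  ⇒ fault: PAGE_NOT_PRESENT  — 1 lookups
#2 VA=0x81B6A5 (r,kernel):
  L0 @0x26[4] → 0x2D007  P=1,RW=1,US=1,PS=0
  L1 @0x2D[27] → 0x6E004  P=0,RW=0,US=1,PS=0
  ⇒ fault: PAGE_NOT_PRESENT  — 2 lookups
#3 VA=0x101165A (r,kernel):
  L0 @0x26[8] → 0x2E007  P=1,RW=1,US=1,PS=0
  L1 @0x2E[17] → 0x32007  P=1,RW=1,US=1,PS=0
  → PA=0x3265A  (2 entries read)

Entries read for #1: 1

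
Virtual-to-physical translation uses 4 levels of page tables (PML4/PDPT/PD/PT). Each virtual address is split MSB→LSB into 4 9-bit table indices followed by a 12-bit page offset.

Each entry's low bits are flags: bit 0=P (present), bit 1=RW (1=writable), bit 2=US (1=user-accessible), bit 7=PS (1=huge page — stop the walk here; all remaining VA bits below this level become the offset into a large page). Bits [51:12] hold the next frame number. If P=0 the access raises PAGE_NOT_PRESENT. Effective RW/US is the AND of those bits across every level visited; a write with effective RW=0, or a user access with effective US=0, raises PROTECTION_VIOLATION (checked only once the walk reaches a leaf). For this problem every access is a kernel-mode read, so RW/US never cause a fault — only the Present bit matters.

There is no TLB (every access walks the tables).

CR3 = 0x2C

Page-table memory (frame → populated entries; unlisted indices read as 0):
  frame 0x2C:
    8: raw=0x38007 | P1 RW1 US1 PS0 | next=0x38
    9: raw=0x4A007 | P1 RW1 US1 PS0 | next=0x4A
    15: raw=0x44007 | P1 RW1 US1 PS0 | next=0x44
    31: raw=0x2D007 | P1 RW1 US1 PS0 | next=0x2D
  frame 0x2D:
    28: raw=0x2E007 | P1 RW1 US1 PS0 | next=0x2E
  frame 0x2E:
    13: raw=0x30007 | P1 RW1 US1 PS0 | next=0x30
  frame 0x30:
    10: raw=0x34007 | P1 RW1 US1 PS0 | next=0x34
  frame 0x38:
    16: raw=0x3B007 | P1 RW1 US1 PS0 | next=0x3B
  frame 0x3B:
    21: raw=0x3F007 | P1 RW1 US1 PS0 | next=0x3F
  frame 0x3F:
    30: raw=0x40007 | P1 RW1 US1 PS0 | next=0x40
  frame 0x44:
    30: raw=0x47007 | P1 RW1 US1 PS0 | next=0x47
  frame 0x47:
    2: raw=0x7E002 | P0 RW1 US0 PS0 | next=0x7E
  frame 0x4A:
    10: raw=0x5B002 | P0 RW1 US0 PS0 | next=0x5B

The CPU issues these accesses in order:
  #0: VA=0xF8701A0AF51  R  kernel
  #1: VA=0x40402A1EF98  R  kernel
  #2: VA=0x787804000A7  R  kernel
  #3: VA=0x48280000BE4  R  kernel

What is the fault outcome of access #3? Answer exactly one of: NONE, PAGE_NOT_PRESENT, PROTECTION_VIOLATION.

Trace:
#0 VA=0xF8701A0AF51 (r,kernel):
  lvl0: tbl 0x2C, slot 31 ⇒ 0x2D007 (P1/RW1/US1/PS0)
  lvl1: tbl 0x2D, slot 28 ⇒ 0x2E007 (P1/RW1/US1/PS0)
  lvl2: tbl 0x2E, slot 13 ⇒ 0x30007 (P1/RW1/US1/PS0)
  lvl3: tbl 0x30, slot 10 ⇒ 0x34007 (P1/RW1/US1/PS0)
  ✓ 0x34F51  — 4 lookups
#1 VA=0x40402A1EF98 (r,kernel):
  lvl0: tbl 0x2C, slot 8 ⇒ 0x38007 (P1/RW1/US1/PS0)
  lvl1: tbl 0x38, slot 16 ⇒ 0x3B007 (P1/RW1/US1/PS0)
  lvl2: tbl 0x3B, slot 21 ⇒ 0x3F007 (P1/RW1/US1/PS0)
  lvl3: tbl 0x3F, slot 30 ⇒ 0x40007 (P1/RW1/US1/PS0)
  ✓ 0x40F98  — 4 lookups
#2 VA=0x787804000A7 (r,kernel):
  lvl0: tbl 0x2C, slot 15 ⇒ 0x44007 (P1/RW1/US1/PS0)
  lvl1: tbl 0x44, slot 30 ⇒ 0x47007 (P1/RW1/US1/PS0)
  lvl2: tbl 0x47, slot 2 ⇒ 0x7E002 (P0/RW1/US0/PS0)
  → PAGE_NOT_PRESENT  (3 entries read)
#3 VA=0x48280000BE4 (r,kernel):
  lvl0: tbl 0x2C, slot 9 ⇒ 0x4A007 (P1/RW1/US1/PS0)
  lvl1: tbl 0x4A, slot 10 ⇒ 0x5B002 (P0/RW1/US0/PS0)
  → PAGE_NOT_PRESENT  (2 entries read)

Access #3 fault: PAGE_NOT_PRESENT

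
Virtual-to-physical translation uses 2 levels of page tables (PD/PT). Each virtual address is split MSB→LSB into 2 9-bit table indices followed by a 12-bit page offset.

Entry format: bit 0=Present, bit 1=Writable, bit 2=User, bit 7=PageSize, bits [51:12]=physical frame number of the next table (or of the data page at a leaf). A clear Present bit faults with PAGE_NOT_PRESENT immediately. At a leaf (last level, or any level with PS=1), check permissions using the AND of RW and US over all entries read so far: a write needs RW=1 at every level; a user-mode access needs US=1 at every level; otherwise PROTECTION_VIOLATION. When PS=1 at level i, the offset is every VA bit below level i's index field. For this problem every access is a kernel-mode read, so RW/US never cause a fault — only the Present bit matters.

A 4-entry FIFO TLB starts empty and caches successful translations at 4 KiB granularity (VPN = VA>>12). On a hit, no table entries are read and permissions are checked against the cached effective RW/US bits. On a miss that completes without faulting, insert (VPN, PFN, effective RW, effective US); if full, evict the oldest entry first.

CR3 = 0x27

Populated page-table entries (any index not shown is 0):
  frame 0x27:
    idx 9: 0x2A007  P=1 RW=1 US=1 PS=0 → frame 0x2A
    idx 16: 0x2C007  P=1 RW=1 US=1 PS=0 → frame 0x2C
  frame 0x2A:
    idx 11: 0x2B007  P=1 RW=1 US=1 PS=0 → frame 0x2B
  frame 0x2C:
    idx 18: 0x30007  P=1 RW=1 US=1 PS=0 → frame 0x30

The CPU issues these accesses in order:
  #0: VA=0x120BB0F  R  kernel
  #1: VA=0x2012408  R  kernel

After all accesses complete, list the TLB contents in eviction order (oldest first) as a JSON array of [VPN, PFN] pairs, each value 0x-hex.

Per-access translation:
#0 VA=0x120BB0F (r,kernel):
  lvl0: tbl 0x27, slot 9 ⇒ 0x2A007 (P1/RW1/US1/PS0)
  lvl1: tbl 0x2A, slot 11 ⇒ 0x2B007 (P1/RW1/US1/PS0)
  → PA=0x2BB0F  (2 entries read)
#1 VA=0x2012408 (r,kernel):
  lvl0: tbl 0x27, slot 16 ⇒ 0x2C007 (P1/RW1/US1/PS0)
  lvl1: tbl 0x2C, slot 18 ⇒ 0x30007 (P1/RW1/US1/PS0)
  → PA=0x30408  (2 entries read)

TLB: [["0x120B", "0x2B"], ["0x2012", "0x30"]]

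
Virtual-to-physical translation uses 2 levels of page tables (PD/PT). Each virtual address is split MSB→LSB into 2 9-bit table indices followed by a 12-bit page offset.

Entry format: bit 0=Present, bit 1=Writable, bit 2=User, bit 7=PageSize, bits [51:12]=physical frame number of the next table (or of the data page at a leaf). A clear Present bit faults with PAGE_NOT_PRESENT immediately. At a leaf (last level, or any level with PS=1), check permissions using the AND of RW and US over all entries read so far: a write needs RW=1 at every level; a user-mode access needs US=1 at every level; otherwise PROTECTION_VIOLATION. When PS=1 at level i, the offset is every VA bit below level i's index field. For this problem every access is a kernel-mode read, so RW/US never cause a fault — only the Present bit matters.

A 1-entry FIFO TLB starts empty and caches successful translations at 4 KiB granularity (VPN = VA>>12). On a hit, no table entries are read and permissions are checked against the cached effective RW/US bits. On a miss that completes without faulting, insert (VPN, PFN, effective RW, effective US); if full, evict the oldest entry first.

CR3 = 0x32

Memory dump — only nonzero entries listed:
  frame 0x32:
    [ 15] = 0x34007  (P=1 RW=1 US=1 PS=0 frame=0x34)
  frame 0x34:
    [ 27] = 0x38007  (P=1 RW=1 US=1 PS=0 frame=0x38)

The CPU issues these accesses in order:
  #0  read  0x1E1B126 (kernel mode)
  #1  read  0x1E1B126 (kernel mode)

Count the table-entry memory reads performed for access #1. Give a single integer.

Trace:
#0 VA=0x1E1B126 (r,kernel):
  L0 @0x32[15] → 0x34007  P=1,RW=1,US=1,PS=0
  L1 @0x34[27] → 0x38007  P=1,RW=1,US=1,PS=0
  ⇒ phys 0x38126  [2 reads]
#1 VA=0x1E1B126 (r,kernel):
  TLB hit vpn=0x1E1B → PA=0x38126

Entries read for #1: 0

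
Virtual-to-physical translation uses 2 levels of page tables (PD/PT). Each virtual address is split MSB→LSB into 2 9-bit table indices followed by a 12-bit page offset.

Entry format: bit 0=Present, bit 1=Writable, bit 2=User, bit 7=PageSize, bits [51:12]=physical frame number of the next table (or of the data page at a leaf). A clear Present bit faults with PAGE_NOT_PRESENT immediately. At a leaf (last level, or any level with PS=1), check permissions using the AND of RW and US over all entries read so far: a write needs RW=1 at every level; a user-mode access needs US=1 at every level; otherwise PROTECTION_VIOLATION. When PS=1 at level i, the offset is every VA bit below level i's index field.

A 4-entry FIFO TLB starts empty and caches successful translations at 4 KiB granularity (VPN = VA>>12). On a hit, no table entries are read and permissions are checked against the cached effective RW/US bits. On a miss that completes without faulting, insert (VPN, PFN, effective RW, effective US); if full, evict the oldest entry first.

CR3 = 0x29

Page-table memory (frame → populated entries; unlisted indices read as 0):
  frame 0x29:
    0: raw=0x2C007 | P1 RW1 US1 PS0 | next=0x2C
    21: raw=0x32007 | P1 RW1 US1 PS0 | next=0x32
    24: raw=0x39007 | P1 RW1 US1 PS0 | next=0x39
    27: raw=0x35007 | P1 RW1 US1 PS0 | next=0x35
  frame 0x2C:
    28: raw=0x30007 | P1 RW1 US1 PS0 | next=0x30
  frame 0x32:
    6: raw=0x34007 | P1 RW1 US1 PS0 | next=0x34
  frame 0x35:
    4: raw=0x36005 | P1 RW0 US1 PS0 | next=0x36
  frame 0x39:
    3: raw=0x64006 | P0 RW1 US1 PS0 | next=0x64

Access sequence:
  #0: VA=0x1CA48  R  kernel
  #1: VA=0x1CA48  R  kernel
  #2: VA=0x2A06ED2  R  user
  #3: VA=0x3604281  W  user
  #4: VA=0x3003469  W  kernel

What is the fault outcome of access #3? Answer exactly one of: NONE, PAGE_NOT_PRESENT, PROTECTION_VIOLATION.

Walk each access:
#0 VA=0x1CA48 (r,kernel):
  lvl0: tbl 0x29, slot 0 ⇒ 0x2C007 (P1/RW1/US1/PS0)
  lvl1: tbl 0x2C, slot 28 ⇒ 0x30007 (P1/RW1/US1/PS0)
  ⇒ phys 0x30A48  [2 reads]
#1 VA=0x1CA48 (r,kernel):
  TLB hit vpn=0x1C → PA=0x30A48
#2 VA=0x2A06ED2 (r,user):
  lvl0: tbl 0x29, slot 21 ⇒ 0x32007 (P1/RW1/US1/PS0)
  lvl1: tbl 0x32, slot 6 ⇒ 0x34007 (P1/RW1/US1/PS0)
  ⇒ phys 0x34ED2  [2 reads]
#3 VA=0x3604281 (w,user):
  lvl0: tbl 0x29, slot 27 ⇒ 0x35007 (P1/RW1/US1/PS0)
  lvl1: tbl 0x35, slot 4 ⇒ 0x36005 (P1/RW0/US1/PS0)
  ✗ PROTECTION_VIOLATION  [2 reads]
#4 VA=0x3003469 (w,kernel):
  lvl0: tbl 0x29, slot 24 ⇒ 0x39007 (P1/RW1/US1/PS0)
  lvl1: tbl 0x39, slot 3 ⇒ 0x64006 (P0/RW1/US1/PS0)
  ✗ PAGE_NOT_PRESENT  [2 reads]

Access #3 fault: PROTECTION_VIOLATION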